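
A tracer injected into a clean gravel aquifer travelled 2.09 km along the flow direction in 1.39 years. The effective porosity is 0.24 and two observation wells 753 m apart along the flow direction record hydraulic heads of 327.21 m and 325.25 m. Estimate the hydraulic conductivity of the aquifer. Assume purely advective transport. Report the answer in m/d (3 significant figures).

380 m/d

Hydraulic gradient i = (327.21 − 325.25) / 753 = 1.96 / 753 = 0.002603
t = 1.39 years = 507.3 d
L = 2.09 km = 2090 m
v = L / t = 2090 / 507.3 = 4.119 m/d
K = v · n / i = 4.119 × 0.24 / 0.002603 = 380 m/d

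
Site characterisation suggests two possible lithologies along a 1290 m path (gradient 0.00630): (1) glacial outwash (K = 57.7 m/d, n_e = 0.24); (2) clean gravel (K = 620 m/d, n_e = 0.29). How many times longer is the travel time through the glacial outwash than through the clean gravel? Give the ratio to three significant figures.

Unit 1 (glacial outwash): v = 57.7×0.0063/0.24 = 1.515 m/d, t = 1290/1.515 = 851.7 d
Unit 2 (clean gravel): v = 620×0.0063/0.29 = 13.47 m/d, t = 1290/13.47 = 95.78 d
t(glacial outwash) / t(clean gravel) = 851.7/95.78 = 8.89

8.89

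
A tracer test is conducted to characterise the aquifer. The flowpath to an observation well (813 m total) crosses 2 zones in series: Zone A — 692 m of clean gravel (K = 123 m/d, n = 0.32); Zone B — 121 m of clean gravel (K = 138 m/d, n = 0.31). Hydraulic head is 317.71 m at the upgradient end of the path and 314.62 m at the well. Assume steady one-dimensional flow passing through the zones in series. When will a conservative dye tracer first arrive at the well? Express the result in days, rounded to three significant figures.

545 days

Total head drop ΔH = 317.71 − 314.62 = 3.09 m
Steady 1-D flow in series ⇒ the Darcy flux q is identical in every zone and the zone head losses add (resistances L/K in series).
Σ(L/K) = 692/123 + 121/138 = 5.626 + 0.8768 = 6.503 d
q = ΔH / Σ(L/K) = 3.09 / 6.503 = 0.4752 m/d (same in every zone)
Zone A: v = q/n = 0.4752/0.32 = 1.485 m/d → t_A = 692/1.485 = 466.0 d
Zone B: v = q/n = 0.4752/0.31 = 1.533 m/d → t_B = 121/1.533 = 78.94 d
Total t = 466.0 + 78.94 = 545.0 d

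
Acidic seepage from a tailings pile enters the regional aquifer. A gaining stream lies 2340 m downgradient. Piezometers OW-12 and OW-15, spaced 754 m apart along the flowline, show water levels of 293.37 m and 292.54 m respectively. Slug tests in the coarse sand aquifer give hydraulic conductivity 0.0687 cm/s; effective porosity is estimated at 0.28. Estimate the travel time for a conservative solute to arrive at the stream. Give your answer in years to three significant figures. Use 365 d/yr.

27.5 years

Hydraulic gradient i = (293.37 − 292.54) / 754 = 0.83 / 754 = 0.001101
K = 0.0687 cm/s × 864 = 59.36 m/d
Specific discharge q = 59.36 × 0.001101 = 0.06534 m/d
v = Ki/n = 59.36·0.001101/0.28 = 0.2334 m/d
t = L / v = 2340 / 0.2334 = 10030 d
   = 10030 / 365 = 27.5 yr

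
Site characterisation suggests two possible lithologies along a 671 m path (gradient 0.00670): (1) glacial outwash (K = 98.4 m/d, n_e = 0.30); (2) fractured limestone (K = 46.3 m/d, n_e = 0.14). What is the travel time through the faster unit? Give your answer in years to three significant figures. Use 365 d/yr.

0.830 years

Unit 1 (glacial outwash): v = 98.4×0.0067/0.30 = 2.198 m/d, t = 671/2.198 = 305.3 d
Unit 2 (fractured limestone): v = 46.3×0.0067/0.14 = 2.216 m/d, t = 671/2.216 = 302.8 d
Faster: 302.8 d / 365 = 0.830 yr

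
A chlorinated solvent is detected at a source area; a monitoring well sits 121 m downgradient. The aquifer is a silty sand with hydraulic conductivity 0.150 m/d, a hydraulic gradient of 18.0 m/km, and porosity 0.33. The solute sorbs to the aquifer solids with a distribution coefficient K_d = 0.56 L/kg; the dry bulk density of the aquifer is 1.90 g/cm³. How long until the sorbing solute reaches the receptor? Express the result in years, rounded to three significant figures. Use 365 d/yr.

Specific discharge q = 0.150 × 0.018 = 0.002700 m/d
v = Ki/n = 0.150·0.018/0.33 = 0.008182 m/d
Retardation R = 1 + ρ_b·K_d/n = 1 + 1.90×0.56/0.33 = 4.224
Contaminant velocity v_c = v/R = 0.008182/4.224 = 0.001937 m/d
t = L/v_c = 121/0.001937 = 62470 d
   = 62470/365 = 171 yr

171 years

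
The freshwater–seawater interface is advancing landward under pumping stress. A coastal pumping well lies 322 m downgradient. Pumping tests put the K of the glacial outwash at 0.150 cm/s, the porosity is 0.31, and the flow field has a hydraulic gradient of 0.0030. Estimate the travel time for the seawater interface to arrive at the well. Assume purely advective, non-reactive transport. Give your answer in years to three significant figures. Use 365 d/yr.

K = 0.150 cm/s × 864 = 129.6 m/d
Darcy flux q = K·i = 129.6 × 0.0030 = 0.3888 m/d
Seepage velocity v = q / n = 0.3888 / 0.31 = 1.254 m/d
t = L / v = 322 / 1.254 = 256.7 d
   = 256.7 / 365 = 0.703 yr

0.703 years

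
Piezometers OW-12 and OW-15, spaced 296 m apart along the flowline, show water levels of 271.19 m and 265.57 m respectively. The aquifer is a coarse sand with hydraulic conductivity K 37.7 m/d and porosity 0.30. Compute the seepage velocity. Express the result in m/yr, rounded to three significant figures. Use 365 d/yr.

871 m/yr

Hydraulic gradient i = (271.19 − 265.57) / 296 = 5.62 / 296 = 0.01899
Specific discharge q = 37.7 × 0.01899 = 0.7158 m/d
Average linear velocity = 0.7158 / 0.30 = 2.386 m/d
   = 2.386 × 365 = 871 m/yr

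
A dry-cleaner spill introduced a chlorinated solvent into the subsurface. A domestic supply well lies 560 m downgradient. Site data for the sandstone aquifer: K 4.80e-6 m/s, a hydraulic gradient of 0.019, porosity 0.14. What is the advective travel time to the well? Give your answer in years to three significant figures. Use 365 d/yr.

27.3 years

K = 4.80e-6 m/s × 86400 s/d = 0.4147 m/d
q = Ki = 0.4147 × 0.019 = 0.007880 m/d
Seepage velocity v = q / n = 0.007880 / 0.14 = 0.05628 m/d
t = L / v = 560 / 0.05628 = 9950 d
   = 9950 / 365 = 27.3 yr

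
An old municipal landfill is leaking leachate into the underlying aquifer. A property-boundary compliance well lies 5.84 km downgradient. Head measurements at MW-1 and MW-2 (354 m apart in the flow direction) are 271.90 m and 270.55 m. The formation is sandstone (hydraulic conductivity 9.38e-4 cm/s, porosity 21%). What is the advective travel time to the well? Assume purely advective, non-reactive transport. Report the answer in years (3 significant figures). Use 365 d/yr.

1090 years

Hydraulic gradient i = (271.90 − 270.55) / 354 = 1.35 / 354 = 0.003814
K = 9.38e-4 cm/s × 864 = 0.8104 m/d
q = Ki = 0.8104 × 0.003814 = 0.003091 m/d
Seepage velocity v = q / n = 0.003091 / 0.21 = 0.01472 m/d
L = 5.84 km = 5840 m
t = L / v = 5840 / 0.01472 = 396800 d
   = 396800 / 365 = 1090 yr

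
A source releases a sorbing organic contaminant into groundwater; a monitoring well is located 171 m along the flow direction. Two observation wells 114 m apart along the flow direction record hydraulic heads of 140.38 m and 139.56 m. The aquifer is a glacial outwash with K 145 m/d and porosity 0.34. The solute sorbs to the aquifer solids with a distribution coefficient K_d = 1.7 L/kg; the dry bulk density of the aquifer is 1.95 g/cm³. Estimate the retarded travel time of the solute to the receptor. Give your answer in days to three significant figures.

599 days

Hydraulic gradient i = (140.38 − 139.56) / 114 = 0.82 / 114 = 0.007193
Specific discharge q = 145 × 0.007193 = 1.043 m/d
v = Ki/n = 145·0.007193/0.34 = 3.068 m/d
Retardation R = 1 + ρ_b·K_d/n = 1 + 1.95×1.7/0.34 = 10.75
Contaminant velocity v_c = v/R = 3.068/10.75 = 0.2854 m/d
t = L/v_c = 171/0.2854 = 599.2 d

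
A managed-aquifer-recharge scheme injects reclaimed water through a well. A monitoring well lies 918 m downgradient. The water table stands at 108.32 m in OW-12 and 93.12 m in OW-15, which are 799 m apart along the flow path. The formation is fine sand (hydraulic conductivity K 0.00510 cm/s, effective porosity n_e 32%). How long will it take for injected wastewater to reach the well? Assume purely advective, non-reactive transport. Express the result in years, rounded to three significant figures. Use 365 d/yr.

Hydraulic gradient i = (108.32 − 93.12) / 799 = 15.20 / 799 = 0.01902
K = 0.00510 cm/s × 864 = 4.406 m/d
Specific discharge q = 4.406 × 0.01902 = 0.08383 m/d
Average linear velocity = 0.08383 / 0.32 = 0.2620 m/d
t = L / v = 918 / 0.2620 = 3504 d
   = 3504 / 365 = 9.60 yr

9.60 years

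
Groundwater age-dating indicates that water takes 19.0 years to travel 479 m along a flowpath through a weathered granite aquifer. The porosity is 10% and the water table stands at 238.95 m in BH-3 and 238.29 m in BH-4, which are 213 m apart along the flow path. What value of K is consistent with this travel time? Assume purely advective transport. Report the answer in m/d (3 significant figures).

2.23 m/d

Hydraulic gradient i = (238.95 − 238.29) / 213 = 0.66 / 213 = 0.003099
t = 19.0 years = 6935 d
v = L / t = 479 / 6935 = 0.06907 m/d
K = v · n / i = 0.06907 × 0.10 / 0.003099 = 2.23 m/d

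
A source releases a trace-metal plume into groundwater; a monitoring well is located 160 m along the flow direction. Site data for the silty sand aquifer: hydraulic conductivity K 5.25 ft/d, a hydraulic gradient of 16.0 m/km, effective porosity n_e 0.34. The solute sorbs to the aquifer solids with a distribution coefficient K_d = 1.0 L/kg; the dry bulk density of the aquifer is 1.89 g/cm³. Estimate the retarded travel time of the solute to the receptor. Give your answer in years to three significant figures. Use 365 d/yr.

K = 5.25 ft/d × 0.3048 = 1.600 m/d
Darcy flux q = K·i = 1.600 × 0.016 = 0.02560 m/d
Seepage velocity v = q / n = 0.02560 / 0.34 = 0.07530 m/d
Retardation R = 1 + ρ_b·K_d/n = 1 + 1.89×1.0/0.34 = 6.559
Contaminant velocity v_c = v/R = 0.07530/6.559 = 0.01148 m/d
t = L/v_c = 160/0.01148 = 13940 d
   = 13940/365 = 38.2 yr

38.2 years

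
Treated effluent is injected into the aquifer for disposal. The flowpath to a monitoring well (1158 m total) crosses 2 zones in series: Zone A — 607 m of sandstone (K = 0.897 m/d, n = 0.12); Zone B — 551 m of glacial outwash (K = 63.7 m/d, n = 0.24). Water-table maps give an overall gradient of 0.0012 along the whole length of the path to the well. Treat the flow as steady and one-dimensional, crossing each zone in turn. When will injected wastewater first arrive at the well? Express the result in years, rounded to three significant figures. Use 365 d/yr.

277 years

Steady 1-D flow in series ⇒ the Darcy flux q is identical in every zone and the zone head losses add (resistances L/K in series).
Σ(L/K) = 607/0.897 + 551/63.7 = 676.7 + 8.650 = 685.4 d
K_eq = L_total / Σ(L/K) = 1158 / 685.4 = 1.690 m/d
q = K_eq · i = 1.690 × 0.0012 = 0.002028 m/d (same in every zone)
Zone A: v = q/n = 0.002028/0.12 = 0.01690 m/d → t_A = 607/0.01690 = 35920 d
Zone B: v = q/n = 0.002028/0.24 = 0.008448 m/d → t_B = 551/0.008448 = 65220 d
Total t = 35920 + 65220 = 101100 d
   = 101100 / 365 = 277 yr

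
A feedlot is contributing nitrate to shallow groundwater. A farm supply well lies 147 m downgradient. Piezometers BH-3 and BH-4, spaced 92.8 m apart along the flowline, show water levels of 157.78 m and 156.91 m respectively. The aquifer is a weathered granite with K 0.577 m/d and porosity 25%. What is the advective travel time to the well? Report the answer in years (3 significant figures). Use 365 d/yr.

18.6 years

Hydraulic gradient i = (157.78 − 156.91) / 92.8 = 0.87 / 92.8 = 0.009375
Specific discharge q = 0.577 × 0.009375 = 0.005409 m/d
v = Ki/n = 0.577·0.009375/0.25 = 0.02164 m/d
t = L / v = 147 / 0.02164 = 6794 d
   = 6794 / 365 = 18.6 yr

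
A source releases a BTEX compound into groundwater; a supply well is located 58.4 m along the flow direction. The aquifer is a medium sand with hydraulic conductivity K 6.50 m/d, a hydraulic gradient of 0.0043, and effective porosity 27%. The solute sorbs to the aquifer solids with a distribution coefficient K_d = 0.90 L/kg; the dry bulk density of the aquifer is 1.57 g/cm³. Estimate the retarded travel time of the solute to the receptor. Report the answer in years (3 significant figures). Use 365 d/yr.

9.63 years

Specific discharge q = 6.50 × 0.0043 = 0.02795 m/d
Seepage velocity v = q / n = 0.02795 / 0.27 = 0.1035 m/d
Retardation R = 1 + ρ_b·K_d/n = 1 + 1.57×0.90/0.27 = 6.233
Contaminant velocity v_c = v/R = 0.1035/6.233 = 0.01661 m/d
t = L/v_c = 58.4/0.01661 = 3517 d
   = 3517/365 = 9.63 yr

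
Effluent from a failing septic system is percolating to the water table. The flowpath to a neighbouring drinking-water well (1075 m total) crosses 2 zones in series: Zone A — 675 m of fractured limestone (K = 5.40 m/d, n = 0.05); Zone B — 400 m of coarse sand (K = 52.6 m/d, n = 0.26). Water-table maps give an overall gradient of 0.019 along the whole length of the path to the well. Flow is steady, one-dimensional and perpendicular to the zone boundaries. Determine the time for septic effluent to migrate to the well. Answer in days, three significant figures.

894 days

Continuity: the same q passes through each zone, so ΔH = q·Σ(L_j/K_j) — the zones act as resistances in series.
Σ(L/K) = 675/5.40 + 400/52.6 = 125.0 + 7.605 = 132.6 d
K_eq = L_total / Σ(L/K) = 1075 / 132.6 = 8.107 m/d
q = K_eq · i = 8.107 × 0.019 = 0.1540 m/d (same in every zone)
Zone A: v = q/n = 0.1540/0.05 = 3.081 m/d → t_A = 675/3.081 = 219.1 d
Zone B: v = q/n = 0.1540/0.26 = 0.5924 m/d → t_B = 400/0.5924 = 675.2 d
Total t = 219.1 + 675.2 = 894.3 d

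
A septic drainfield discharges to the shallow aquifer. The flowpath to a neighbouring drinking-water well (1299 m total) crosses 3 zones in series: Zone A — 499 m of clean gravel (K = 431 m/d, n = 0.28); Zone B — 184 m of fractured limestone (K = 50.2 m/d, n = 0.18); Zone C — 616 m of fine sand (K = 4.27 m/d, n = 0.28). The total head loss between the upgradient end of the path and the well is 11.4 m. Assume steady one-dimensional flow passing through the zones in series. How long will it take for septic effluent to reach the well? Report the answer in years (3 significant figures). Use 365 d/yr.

12.4 years

Steady 1-D flow in series ⇒ the Darcy flux q is identical in every zone and the zone head losses add (resistances L/K in series).
Σ(L/K) = 499/431 + 184/50.2 + 616/4.27 = 1.158 + 3.665 + 144.3 = 149.1 d
q = ΔH / Σ(L/K) = 11.4 / 149.1 = 0.07647 m/d (same in every zone)
Zone A: v = q/n = 0.07647/0.28 = 0.2731 m/d → t_A = 499/0.2731 = 1827 d
Zone B: v = q/n = 0.07647/0.18 = 0.4248 m/d → t_B = 184/0.4248 = 433.1 d
Zone C: v = q/n = 0.07647/0.28 = 0.2731 m/d → t_C = 616/0.2731 = 2256 d
Total t = 1827 + 433.1 + 2256 = 4516 d
   = 4516 / 365 = 12.4 yr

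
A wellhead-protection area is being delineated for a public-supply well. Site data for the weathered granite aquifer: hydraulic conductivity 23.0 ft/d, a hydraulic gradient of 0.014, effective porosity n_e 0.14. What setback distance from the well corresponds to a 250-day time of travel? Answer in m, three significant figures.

K = 23.0 ft/d × 0.3048 = 7.010 m/d
Specific discharge q = 7.010 × 0.014 = 0.09815 m/d
Average linear velocity = 0.09815 / 0.14 = 0.7010 m/d
L = v × T = 0.7010 × 250 = 175.3 m

175 m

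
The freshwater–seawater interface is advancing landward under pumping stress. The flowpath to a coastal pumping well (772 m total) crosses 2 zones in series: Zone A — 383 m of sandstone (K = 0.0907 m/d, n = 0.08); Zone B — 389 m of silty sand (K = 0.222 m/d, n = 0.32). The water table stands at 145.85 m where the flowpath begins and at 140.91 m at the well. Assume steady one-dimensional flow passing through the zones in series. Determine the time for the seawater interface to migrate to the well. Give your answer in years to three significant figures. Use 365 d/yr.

514 years

Total head drop ΔH = 145.85 − 140.91 = 4.94 m
Steady 1-D flow in series ⇒ the Darcy flux q is identical in every zone and the zone head losses add (resistances L/K in series).
Σ(L/K) = 383/0.0907 + 389/0.222 = 4223 + 1752 = 5975 d
q = ΔH / Σ(L/K) = 4.94 / 5975 = 8.268e-4 m/d (same in every zone)
Zone A: v = q/n = 8.268e-4/0.08 = 0.01033 m/d → t_A = 383/0.01033 = 37060 d
Zone B: v = q/n = 8.268e-4/0.32 = 0.002584 m/d → t_B = 389/0.002584 = 150600 d
Total t = 37060 + 150600 = 187600 d
   = 187600 / 365 = 514 yr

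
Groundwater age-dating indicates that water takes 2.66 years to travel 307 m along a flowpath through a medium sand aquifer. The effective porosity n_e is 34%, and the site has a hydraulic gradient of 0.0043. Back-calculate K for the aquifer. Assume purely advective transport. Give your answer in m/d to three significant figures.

t = 2.66 years = 970.9 d
v = L / t = 307 / 970.9 = 0.3162 m/d
K = v · n / i = 0.3162 × 0.34 / 0.0043 = 25.0 m/d

25.0 m/d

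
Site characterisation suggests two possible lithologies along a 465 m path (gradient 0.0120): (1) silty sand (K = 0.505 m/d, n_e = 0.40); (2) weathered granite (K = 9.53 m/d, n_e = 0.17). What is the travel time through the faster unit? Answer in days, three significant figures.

Unit 1 (silty sand): v = 0.505×0.012/0.40 = 0.01515 m/d, t = 465/0.01515 = 30690 d
Unit 2 (weathered granite): v = 9.53×0.012/0.17 = 0.6727 m/d, t = 465/0.6727 = 691.2 d
Faster unit: t = 691 d

691 days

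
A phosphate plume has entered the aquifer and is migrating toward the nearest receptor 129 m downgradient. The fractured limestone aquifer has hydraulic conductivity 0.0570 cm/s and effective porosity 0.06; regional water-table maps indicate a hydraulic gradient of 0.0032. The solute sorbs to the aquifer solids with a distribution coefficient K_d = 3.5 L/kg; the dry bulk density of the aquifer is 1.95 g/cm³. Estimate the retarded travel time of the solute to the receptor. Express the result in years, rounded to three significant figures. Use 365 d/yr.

K = 0.0570 cm/s × 864 = 49.25 m/d
Darcy flux q = K·i = 49.25 × 0.0032 = 0.1576 m/d
Seepage velocity v = q / n = 0.1576 / 0.06 = 2.627 m/d
Retardation R = 1 + ρ_b·K_d/n = 1 + 1.95×3.5/0.06 = 114.8
Contaminant velocity v_c = v/R = 2.627/114.8 = 0.02289 m/d
t = L/v_c = 129/0.02289 = 5636 d
   = 5636/365 = 15.4 yr

15.4 years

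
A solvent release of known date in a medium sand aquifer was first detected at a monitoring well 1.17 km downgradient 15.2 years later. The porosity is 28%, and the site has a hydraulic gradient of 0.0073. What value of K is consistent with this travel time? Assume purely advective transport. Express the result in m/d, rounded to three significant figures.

8.09 m/d

t = 15.2 years = 5548 d
L = 1.17 km = 1170 m
v = L / t = 1170 / 5548 = 0.2109 m/d
K = v · n / i = 0.2109 × 0.28 / 0.0073 = 8.09 m/d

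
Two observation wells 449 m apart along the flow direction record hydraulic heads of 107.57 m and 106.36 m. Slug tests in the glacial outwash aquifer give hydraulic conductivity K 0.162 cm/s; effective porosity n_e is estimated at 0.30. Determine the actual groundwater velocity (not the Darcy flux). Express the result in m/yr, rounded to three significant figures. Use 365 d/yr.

459 m/yr

Hydraulic gradient i = (107.57 − 106.36) / 449 = 1.21 / 449 = 0.002695
K = 0.162 cm/s × 864 = 140.0 m/d
Specific discharge q = 140.0 × 0.002695 = 0.3772 m/d
v = Ki/n = 140.0·0.002695/0.30 = 1.257 m/d
   = 1.257 × 365 = 459 m/yr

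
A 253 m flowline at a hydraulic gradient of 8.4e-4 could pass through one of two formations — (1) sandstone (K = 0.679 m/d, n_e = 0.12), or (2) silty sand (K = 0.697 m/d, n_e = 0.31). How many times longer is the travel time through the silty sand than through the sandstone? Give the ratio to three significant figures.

2.52

Unit 1 (sandstone): v = 0.679×8.4e-4/0.12 = 0.004753 m/d, t = 253/0.004753 = 53230 d
Unit 2 (silty sand): v = 0.697×8.4e-4/0.31 = 0.001889 m/d, t = 253/0.001889 = 134000 d
t(silty sand) / t(sandstone) = 134000/53230 = 2.52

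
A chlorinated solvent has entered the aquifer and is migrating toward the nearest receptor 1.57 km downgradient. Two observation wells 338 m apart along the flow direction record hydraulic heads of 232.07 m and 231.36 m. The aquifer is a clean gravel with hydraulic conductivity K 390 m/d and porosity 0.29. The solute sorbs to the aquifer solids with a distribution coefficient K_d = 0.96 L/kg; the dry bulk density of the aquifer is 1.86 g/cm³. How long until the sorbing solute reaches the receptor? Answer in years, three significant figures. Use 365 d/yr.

10.9 years

Hydraulic gradient i = (232.07 − 231.36) / 338 = 0.71 / 338 = 0.002101
Specific discharge q = 390 × 0.002101 = 0.8192 m/d
Average linear velocity = 0.8192 / 0.29 = 2.825 m/d
Retardation R = 1 + ρ_b·K_d/n = 1 + 1.86×0.96/0.29 = 7.157
Contaminant velocity v_c = v/R = 2.825/7.157 = 0.3947 m/d
L = 1.57 km = 1570 m
t = L/v_c = 1570/0.3947 = 3978 d
   = 3978/365 = 10.9 yr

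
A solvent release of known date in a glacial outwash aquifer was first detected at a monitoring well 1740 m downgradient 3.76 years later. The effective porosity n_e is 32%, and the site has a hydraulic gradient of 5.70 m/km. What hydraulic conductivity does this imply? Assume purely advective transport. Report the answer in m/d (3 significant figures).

71.2 m/d

t = 3.76 years = 1372 d
v = L / t = 1740 / 1372 = 1.268 m/d
K = v · n / i = 1.268 × 0.32 / 0.0057 = 71.2 m/d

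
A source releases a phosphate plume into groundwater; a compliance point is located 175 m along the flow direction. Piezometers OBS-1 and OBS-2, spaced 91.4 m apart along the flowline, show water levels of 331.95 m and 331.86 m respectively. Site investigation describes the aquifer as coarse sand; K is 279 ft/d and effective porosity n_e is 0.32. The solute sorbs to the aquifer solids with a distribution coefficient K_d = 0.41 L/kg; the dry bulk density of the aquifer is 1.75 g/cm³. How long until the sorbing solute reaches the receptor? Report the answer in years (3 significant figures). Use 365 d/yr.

Hydraulic gradient i = (331.95 − 331.86) / 91.4 = 0.09 / 91.4 = 9.847e-4
K = 279 ft/d × 0.3048 = 85.04 m/d
Specific discharge q = 85.04 × 9.847e-4 = 0.08374 m/d
v = Ki/n = 85.04·9.847e-4/0.32 = 0.2617 m/d
Retardation R = 1 + ρ_b·K_d/n = 1 + 1.75×0.41/0.32 = 3.242
Contaminant velocity v_c = v/R = 0.2617/3.242 = 0.08071 m/d
t = L/v_c = 175/0.08071 = 2168 d
   = 2168/365 = 5.94 yr

5.94 years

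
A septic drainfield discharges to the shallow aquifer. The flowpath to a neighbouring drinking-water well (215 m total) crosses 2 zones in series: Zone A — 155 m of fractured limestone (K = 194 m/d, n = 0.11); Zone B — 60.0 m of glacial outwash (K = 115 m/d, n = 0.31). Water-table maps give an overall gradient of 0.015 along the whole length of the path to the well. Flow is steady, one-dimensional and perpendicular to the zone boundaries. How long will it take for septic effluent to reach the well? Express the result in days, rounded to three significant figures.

14.6 days

Continuity: the same q passes through each zone, so ΔH = q·Σ(L_j/K_j) — the zones act as resistances in series.
Σ(L/K) = 155/194 + 60.0/115 = 0.7990 + 0.5217 = 1.321 d
K_eq = L_total / Σ(L/K) = 215 / 1.321 = 162.8 m/d
q = K_eq · i = 162.8 × 0.015 = 2.442 m/d (same in every zone)
Zone A: v = q/n = 2.442/0.11 = 22.20 m/d → t_A = 155/22.20 = 6.982 d
Zone B: v = q/n = 2.442/0.31 = 7.877 m/d → t_B = 60.0/7.877 = 7.617 d
Total t = 6.982 + 7.617 = 14.60 d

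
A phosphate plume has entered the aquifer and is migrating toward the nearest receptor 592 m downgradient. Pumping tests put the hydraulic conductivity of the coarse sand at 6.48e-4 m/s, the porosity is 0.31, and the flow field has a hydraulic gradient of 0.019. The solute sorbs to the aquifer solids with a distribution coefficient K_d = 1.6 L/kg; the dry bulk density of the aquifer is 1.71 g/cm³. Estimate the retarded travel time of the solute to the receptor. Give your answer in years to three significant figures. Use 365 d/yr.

4.64 years

K = 6.48e-4 m/s × 86400 s/d = 55.99 m/d
Specific discharge q = 55.99 × 0.019 = 1.064 m/d
Average linear velocity = 1.064 / 0.31 = 3.431 m/d
Retardation R = 1 + ρ_b·K_d/n = 1 + 1.71×1.6/0.31 = 9.826
Contaminant velocity v_c = v/R = 3.431/9.826 = 0.3492 m/d
t = L/v_c = 592/0.3492 = 1695 d
   = 1695/365 = 4.64 yr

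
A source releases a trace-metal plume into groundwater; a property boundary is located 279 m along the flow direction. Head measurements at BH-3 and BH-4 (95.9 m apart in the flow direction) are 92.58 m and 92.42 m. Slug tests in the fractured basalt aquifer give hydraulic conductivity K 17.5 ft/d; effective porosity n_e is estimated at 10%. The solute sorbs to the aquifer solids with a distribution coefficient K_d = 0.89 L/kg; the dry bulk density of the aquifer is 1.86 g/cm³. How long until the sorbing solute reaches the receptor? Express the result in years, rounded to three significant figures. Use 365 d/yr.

151 years

Hydraulic gradient i = (92.58 − 92.42) / 95.9 = 0.16 / 95.9 = 0.001668
K = 17.5 ft/d × 0.3048 = 5.334 m/d
Darcy flux q = K·i = 5.334 × 0.001668 = 0.008899 m/d
v_s = q/n_e = 0.008899/0.10 = 0.08899 m/d
Retardation R = 1 + ρ_b·K_d/n = 1 + 1.86×0.89/0.10 = 17.55
Contaminant velocity v_c = v/R = 0.08899/17.55 = 0.005070 m/d
t = L/v_c = 279/0.005070 = 55030 d
   = 55030/365 = 151 yr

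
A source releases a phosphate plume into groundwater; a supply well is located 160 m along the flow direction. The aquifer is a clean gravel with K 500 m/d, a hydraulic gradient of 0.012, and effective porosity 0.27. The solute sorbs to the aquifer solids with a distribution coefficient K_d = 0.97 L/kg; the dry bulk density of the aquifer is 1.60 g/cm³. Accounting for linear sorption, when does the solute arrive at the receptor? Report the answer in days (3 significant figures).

Darcy flux q = K·i = 500 × 0.012 = 6.000 m/d
v = Ki/n = 500·0.012/0.27 = 22.22 m/d
Retardation R = 1 + ρ_b·K_d/n = 1 + 1.60×0.97/0.27 = 6.748
Contaminant velocity v_c = v/R = 22.22/6.748 = 3.293 m/d
t = L/v_c = 160/3.293 = 48.59 d

48.6 days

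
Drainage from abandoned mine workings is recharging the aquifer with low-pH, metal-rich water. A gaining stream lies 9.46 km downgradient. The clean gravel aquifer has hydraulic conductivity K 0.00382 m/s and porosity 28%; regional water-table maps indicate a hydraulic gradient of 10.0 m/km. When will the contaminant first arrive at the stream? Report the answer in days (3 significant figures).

803 days

K = 0.00382 m/s × 86400 s/d = 330.0 m/d
Specific discharge q = 330.0 × 0.010 = 3.300 m/d
v = Ki/n = 330.0·0.010/0.28 = 11.79 m/d
L = 9.46 km = 9460 m
t = L / v = 9460 / 11.79 = 802.5 d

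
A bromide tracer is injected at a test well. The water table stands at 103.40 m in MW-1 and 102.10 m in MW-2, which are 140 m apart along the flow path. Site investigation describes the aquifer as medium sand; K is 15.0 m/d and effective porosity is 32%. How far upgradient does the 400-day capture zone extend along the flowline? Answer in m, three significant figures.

Hydraulic gradient i = (103.40 − 102.10) / 140 = 1.30 / 140 = 0.009286
Specific discharge q = 15.0 × 0.009286 = 0.1393 m/d
Average linear velocity = 0.1393 / 0.32 = 0.4353 m/d
L = v × T = 0.4353 × 400 = 174.1 m

174 m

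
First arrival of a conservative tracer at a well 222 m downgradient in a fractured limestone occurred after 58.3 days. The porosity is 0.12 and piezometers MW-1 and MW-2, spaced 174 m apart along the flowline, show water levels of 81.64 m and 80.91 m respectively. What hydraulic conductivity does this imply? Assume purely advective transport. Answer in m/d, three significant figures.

Hydraulic gradient i = (81.64 − 80.91) / 174 = 0.73 / 174 = 0.004195
v = L / t = 222 / 58.3 = 3.808 m/d
K = v · n / i = 3.808 × 0.12 / 0.004195 = 109 m/d

109 m/d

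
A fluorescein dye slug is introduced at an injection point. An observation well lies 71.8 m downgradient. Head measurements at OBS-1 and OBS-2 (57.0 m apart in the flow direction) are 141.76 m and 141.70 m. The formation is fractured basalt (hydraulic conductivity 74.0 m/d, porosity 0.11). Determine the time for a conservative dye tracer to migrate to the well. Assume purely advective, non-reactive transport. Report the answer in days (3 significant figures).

Hydraulic gradient i = (141.76 − 141.70) / 57.0 = 0.06 / 57.0 = 0.001053
Specific discharge q = 74.0 × 0.001053 = 0.07789 m/d
v_s = q/n_e = 0.07789/0.11 = 0.7081 m/d
t = L / v = 71.8 / 0.7081 = 101.4 d

101 days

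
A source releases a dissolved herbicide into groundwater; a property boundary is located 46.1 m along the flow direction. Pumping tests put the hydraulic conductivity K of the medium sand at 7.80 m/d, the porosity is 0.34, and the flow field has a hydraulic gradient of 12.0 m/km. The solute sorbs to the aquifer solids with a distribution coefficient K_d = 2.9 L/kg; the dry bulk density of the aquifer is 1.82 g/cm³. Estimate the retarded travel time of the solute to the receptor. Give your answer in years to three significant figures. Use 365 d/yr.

Specific discharge q = 7.80 × 0.012 = 0.09360 m/d
Seepage velocity v = q / n = 0.09360 / 0.34 = 0.2753 m/d
Retardation R = 1 + ρ_b·K_d/n = 1 + 1.82×2.9/0.34 = 16.52
Contaminant velocity v_c = v/R = 0.2753/16.52 = 0.01666 m/d
t = L/v_c = 46.1/0.01666 = 2767 d
   = 2767/365 = 7.58 yr

7.58 years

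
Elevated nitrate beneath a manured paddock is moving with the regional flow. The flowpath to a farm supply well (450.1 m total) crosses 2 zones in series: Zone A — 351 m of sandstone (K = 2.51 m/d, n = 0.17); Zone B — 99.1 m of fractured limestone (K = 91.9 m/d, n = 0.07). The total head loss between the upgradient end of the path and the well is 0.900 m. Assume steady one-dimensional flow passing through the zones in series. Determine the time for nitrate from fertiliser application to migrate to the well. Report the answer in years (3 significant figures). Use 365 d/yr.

28.6 years

Steady 1-D flow in series ⇒ the Darcy flux q is identical in every zone and the zone head losses add (resistances L/K in series).
Σ(L/K) = 351/2.51 + 99.1/91.9 = 139.8 + 1.078 = 140.9 d
q = ΔH / Σ(L/K) = 0.900 / 140.9 = 0.006387 m/d (same in every zone)
Zone A: v = q/n = 0.006387/0.17 = 0.03757 m/d → t_A = 351/0.03757 = 9343 d
Zone B: v = q/n = 0.006387/0.07 = 0.09124 m/d → t_B = 99.1/0.09124 = 1086 d
Total t = 9343 + 1086 = 10430 d
   = 10430 / 365 = 28.6 yr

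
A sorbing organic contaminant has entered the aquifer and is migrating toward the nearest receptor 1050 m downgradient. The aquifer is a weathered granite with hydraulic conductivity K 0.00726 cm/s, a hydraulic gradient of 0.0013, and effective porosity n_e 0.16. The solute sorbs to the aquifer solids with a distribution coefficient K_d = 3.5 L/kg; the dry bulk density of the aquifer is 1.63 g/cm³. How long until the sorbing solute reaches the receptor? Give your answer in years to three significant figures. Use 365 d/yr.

2070 years

K = 0.00726 cm/s × 864 = 6.273 m/d
Darcy flux q = K·i = 6.273 × 0.0013 = 0.008154 m/d
v_s = q/n_e = 0.008154/0.16 = 0.05097 m/d
Retardation R = 1 + ρ_b·K_d/n = 1 + 1.63×3.5/0.16 = 36.66
Contaminant velocity v_c = v/R = 0.05097/36.66 = 0.001390 m/d
t = L/v_c = 1050/0.001390 = 755200 d
   = 755200/365 = 2070 yr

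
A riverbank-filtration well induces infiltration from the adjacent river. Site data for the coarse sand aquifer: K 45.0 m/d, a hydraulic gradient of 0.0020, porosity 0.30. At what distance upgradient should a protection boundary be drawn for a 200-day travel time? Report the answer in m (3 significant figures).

Darcy flux q = K·i = 45.0 × 0.0020 = 0.09000 m/d
v = Ki/n = 45.0·0.0020/0.30 = 0.3000 m/d
L = v × T = 0.3000 × 200 = 60.00 m

60.0 m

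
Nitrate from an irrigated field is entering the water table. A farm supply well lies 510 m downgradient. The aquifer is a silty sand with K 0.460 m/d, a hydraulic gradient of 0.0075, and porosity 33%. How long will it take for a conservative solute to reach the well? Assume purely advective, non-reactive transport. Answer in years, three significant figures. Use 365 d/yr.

Specific discharge q = 0.460 × 0.0075 = 0.003450 m/d
Average linear velocity = 0.003450 / 0.33 = 0.01045 m/d
t = L / v = 510 / 0.01045 = 48780 d
   = 48780 / 365 = 134 yr

134 years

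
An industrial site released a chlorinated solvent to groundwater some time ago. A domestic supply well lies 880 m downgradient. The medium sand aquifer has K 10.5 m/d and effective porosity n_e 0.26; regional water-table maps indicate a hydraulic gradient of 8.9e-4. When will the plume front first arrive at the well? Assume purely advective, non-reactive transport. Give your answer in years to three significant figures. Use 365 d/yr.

Darcy flux q = K·i = 10.5 × 8.9e-4 = 0.009345 m/d
Average linear velocity = 0.009345 / 0.26 = 0.03594 m/d
t = L / v = 880 / 0.03594 = 24480 d
   = 24480 / 365 = 67.1 yr

67.1 years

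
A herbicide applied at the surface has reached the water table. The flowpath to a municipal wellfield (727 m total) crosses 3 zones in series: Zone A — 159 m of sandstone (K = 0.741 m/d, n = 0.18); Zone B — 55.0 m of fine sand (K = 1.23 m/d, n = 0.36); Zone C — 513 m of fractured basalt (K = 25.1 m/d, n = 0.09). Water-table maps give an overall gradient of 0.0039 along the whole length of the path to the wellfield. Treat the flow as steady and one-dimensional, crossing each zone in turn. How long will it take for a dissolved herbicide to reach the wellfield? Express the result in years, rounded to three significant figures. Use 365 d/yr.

Continuity: the same q passes through each zone, so ΔH = q·Σ(L_j/K_j) — the zones act as resistances in series.
Σ(L/K) = 159/0.741 + 55.0/1.23 + 513/25.1 = 214.6 + 44.72 + 20.44 = 279.7 d
K_eq = L_total / Σ(L/K) = 727 / 279.7 = 2.599 m/d
q = K_eq · i = 2.599 × 0.0039 = 0.01014 m/d (same in every zone)
Zone A: v = q/n = 0.01014/0.18 = 0.05631 m/d → t_A = 159/0.05631 = 2824 d
Zone B: v = q/n = 0.01014/0.36 = 0.02816 m/d → t_B = 55.0/0.02816 = 1953 d
Zone C: v = q/n = 0.01014/0.09 = 0.1126 m/d → t_C = 513/0.1126 = 4555 d
Total t = 2824 + 1953 + 4555 = 9332 d
   = 9332 / 365 = 25.6 yr

25.6 years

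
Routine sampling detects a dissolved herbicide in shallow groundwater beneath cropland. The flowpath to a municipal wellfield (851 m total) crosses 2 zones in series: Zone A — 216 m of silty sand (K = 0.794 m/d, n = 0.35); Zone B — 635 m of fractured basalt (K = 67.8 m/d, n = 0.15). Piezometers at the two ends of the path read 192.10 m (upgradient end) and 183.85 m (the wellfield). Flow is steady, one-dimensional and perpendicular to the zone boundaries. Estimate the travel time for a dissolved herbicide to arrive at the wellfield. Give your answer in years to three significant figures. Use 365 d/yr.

Total head drop ΔH = 192.10 − 183.85 = 8.25 m
Continuity: the same q passes through each zone, so ΔH = q·Σ(L_j/K_j) — the zones act as resistances in series.
Σ(L/K) = 216/0.794 + 635/67.8 = 272.0 + 9.366 = 281.4 d
q = ΔH / Σ(L/K) = 8.25 / 281.4 = 0.02932 m/d (same in every zone)
Zone A: v = q/n = 0.02932/0.35 = 0.08376 m/d → t_A = 216/0.08376 = 2579 d
Zone B: v = q/n = 0.02932/0.15 = 0.1954 m/d → t_B = 635/0.1954 = 3249 d
Total t = 2579 + 3249 = 5828 d
   = 5828 / 365 = 16.0 yr

16.0 years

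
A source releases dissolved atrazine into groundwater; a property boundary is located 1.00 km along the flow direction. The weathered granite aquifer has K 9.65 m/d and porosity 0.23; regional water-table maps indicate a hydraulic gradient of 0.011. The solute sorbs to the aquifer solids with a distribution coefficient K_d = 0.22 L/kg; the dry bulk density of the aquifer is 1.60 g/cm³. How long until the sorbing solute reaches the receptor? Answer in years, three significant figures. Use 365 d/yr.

15.0 years

Darcy flux q = K·i = 9.65 × 0.011 = 0.1062 m/d
Seepage velocity v = q / n = 0.1062 / 0.23 = 0.4615 m/d
Retardation R = 1 + ρ_b·K_d/n = 1 + 1.60×0.22/0.23 = 2.530
Contaminant velocity v_c = v/R = 0.4615/2.530 = 0.1824 m/d
L = 1.00 km = 1000 m
t = L/v_c = 1000/0.1824 = 5483 d
   = 5483/365 = 15.0 yr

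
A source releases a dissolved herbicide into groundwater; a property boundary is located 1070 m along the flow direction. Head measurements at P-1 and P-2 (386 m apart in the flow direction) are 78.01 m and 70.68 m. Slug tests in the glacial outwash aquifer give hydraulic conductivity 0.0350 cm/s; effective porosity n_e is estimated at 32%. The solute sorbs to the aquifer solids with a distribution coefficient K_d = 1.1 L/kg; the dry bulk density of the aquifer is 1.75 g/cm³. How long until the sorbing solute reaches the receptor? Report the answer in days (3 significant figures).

4180 days

Hydraulic gradient i = (78.01 − 70.68) / 386 = 7.33 / 386 = 0.01899
K = 0.0350 cm/s × 864 = 30.24 m/d
Darcy flux q = K·i = 30.24 × 0.01899 = 0.5742 m/d
Average linear velocity = 0.5742 / 0.32 = 1.795 m/d
Retardation R = 1 + ρ_b·K_d/n = 1 + 1.75×1.1/0.32 = 7.016
Contaminant velocity v_c = v/R = 1.795/7.016 = 0.2558 m/d
t = L/v_c = 1070/0.2558 = 4183 d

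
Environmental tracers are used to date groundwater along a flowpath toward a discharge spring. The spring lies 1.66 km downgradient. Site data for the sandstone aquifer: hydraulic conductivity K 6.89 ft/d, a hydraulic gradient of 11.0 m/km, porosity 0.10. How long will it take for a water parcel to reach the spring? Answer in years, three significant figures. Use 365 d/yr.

K = 6.89 ft/d × 0.3048 = 2.100 m/d
Darcy flux q = K·i = 2.100 × 0.011 = 0.02310 m/d
Seepage velocity v = q / n = 0.02310 / 0.10 = 0.2310 m/d
L = 1.66 km = 1660 m
t = L / v = 1660 / 0.2310 = 7186 d
   = 7186 / 365 = 19.7 yr

19.7 years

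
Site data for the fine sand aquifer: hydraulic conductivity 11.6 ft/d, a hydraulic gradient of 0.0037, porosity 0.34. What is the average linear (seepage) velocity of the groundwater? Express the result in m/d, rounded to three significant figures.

0.0385 m/d

K = 11.6 ft/d × 0.3048 = 3.536 m/d
q = Ki = 3.536 × 0.0037 = 0.01308 m/d
v_s = q/n_e = 0.01308/0.34 = 0.03848 m/d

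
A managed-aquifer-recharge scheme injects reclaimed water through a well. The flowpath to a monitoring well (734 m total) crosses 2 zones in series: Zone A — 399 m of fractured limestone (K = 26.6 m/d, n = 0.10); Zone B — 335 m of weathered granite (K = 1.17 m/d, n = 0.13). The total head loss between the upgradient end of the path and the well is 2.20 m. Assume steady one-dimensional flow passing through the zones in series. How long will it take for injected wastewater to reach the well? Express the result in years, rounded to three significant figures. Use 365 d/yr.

31.3 years

Steady 1-D flow in series ⇒ the Darcy flux q is identical in every zone and the zone head losses add (resistances L/K in series).
Σ(L/K) = 399/26.6 + 335/1.17 = 15.00 + 286.3 = 301.3 d
q = ΔH / Σ(L/K) = 2.20 / 301.3 = 0.007301 m/d (same in every zone)
Zone A: v = q/n = 0.007301/0.10 = 0.07301 m/d → t_A = 399/0.07301 = 5465 d
Zone B: v = q/n = 0.007301/0.13 = 0.05616 m/d → t_B = 335/0.05616 = 5965 d
Total t = 5465 + 5965 = 11430 d
   = 11430 / 365 = 31.3 yr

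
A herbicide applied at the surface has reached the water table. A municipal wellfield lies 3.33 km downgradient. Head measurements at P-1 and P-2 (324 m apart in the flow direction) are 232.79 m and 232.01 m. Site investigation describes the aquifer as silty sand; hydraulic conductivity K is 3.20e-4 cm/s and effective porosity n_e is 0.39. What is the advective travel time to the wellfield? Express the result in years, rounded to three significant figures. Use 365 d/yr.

Hydraulic gradient i = (232.79 − 232.01) / 324 = 0.78 / 324 = 0.002407
K = 3.20e-4 cm/s × 864 = 0.2765 m/d
Specific discharge q = 0.2765 × 0.002407 = 6.656e-4 m/d
v_s = q/n_e = 6.656e-4/0.39 = 0.001707 m/d
L = 3.33 km = 3330 m
t = L / v = 3330 / 0.001707 = 1.951e6 d
   = 1.951e6 / 365 = 5350 yr

5350 years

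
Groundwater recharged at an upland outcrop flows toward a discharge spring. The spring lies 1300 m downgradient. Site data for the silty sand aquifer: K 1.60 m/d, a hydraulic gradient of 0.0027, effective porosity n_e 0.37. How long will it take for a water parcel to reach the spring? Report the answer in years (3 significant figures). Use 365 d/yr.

305 years

Darcy flux q = K·i = 1.60 × 0.0027 = 0.004320 m/d
Average linear velocity = 0.004320 / 0.37 = 0.01168 m/d
t = L / v = 1300 / 0.01168 = 111300 d
   = 111300 / 365 = 305 yr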